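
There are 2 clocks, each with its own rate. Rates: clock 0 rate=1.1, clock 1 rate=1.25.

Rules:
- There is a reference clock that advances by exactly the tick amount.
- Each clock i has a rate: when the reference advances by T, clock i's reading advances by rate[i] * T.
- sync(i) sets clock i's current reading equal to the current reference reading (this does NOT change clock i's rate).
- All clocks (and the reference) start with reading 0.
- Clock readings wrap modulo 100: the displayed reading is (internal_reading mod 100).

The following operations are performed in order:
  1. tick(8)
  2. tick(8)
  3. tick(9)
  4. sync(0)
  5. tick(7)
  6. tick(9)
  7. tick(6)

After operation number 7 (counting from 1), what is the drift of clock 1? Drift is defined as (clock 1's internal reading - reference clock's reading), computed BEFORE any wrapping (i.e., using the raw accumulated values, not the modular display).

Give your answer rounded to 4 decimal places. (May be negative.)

After op 1 tick(8): ref=8.0000 raw=[8.8000 10.0000]
After op 2 tick(8): ref=16.0000 raw=[17.6000 20.0000]
After op 3 tick(9): ref=25.0000 raw=[27.5000 31.2500]
After op 4 sync(0): ref=25.0000 raw=[25.0000 31.2500]
After op 5 tick(7): ref=32.0000 raw=[32.7000 40.0000]
After op 6 tick(9): ref=41.0000 raw=[42.6000 51.2500]
After op 7 tick(6): ref=47.0000 raw=[49.2000 58.7500]
Drift of clock 1 after op 7: 58.7500 - 47.0000 = 11.7500

Answer: 11.7500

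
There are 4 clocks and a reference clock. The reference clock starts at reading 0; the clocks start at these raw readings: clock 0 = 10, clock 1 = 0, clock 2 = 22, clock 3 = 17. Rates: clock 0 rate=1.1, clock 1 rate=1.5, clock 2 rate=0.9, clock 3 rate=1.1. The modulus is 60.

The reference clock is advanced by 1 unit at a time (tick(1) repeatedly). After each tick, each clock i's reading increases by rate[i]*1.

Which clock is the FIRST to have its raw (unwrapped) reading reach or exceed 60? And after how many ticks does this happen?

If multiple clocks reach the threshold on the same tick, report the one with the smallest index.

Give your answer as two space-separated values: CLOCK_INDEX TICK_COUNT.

clock 0: start=10, rate=1.1, needs 60-10 = 50; ticks = ceil(50/1.1) = ceil(45.4545) = 46; reading at tick 46 = 10 + 1.1*46 = 60.6000
clock 1: start=0, rate=1.5, needs 60-0 = 60; ticks = ceil(60/1.5) = ceil(40.0000) = 40; reading at tick 40 = 0 + 1.5*40 = 60.0000
clock 2: start=22, rate=0.9, needs 60-22 = 38; ticks = ceil(38/0.9) = ceil(42.2222) = 43; reading at tick 43 = 22 + 0.9*43 = 60.7000
clock 3: start=17, rate=1.1, needs 60-17 = 43; ticks = ceil(43/1.1) = ceil(39.0909) = 40; reading at tick 40 = 17 + 1.1*40 = 61.0000
Minimum tick count = 40; winners = [1, 3]; smallest index = 1

Answer: 1 40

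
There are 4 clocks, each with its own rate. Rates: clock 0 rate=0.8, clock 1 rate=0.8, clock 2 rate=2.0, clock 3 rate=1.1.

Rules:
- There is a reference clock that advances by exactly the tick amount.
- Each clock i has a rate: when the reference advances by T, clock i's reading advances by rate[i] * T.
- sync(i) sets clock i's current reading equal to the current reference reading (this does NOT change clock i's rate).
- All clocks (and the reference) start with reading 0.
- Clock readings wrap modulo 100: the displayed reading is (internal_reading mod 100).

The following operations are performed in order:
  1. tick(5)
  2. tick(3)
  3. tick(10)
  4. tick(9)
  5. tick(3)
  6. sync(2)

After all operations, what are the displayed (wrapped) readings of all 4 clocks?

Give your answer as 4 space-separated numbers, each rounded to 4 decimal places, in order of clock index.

Answer: 24.0000 24.0000 30.0000 33.0000

Derivation:
After op 1 tick(5): ref=5.0000 raw=[4.0000 4.0000 10.0000 5.5000]
After op 2 tick(3): ref=8.0000 raw=[6.4000 6.4000 16.0000 8.8000]
After op 3 tick(10): ref=18.0000 raw=[14.4000 14.4000 36.0000 19.8000]
After op 4 tick(9): ref=27.0000 raw=[21.6000 21.6000 54.0000 29.7000]
After op 5 tick(3): ref=30.0000 raw=[24.0000 24.0000 60.0000 33.0000]
After op 6 sync(2): ref=30.0000 raw=[24.0000 24.0000 30.0000 33.0000]
Wrap final raw readings (mod 100): 24.0000 mod 100 = 24.0000; 24.0000 mod 100 = 24.0000; 30.0000 mod 100 = 30.0000; 33.0000 mod 100 = 33.0000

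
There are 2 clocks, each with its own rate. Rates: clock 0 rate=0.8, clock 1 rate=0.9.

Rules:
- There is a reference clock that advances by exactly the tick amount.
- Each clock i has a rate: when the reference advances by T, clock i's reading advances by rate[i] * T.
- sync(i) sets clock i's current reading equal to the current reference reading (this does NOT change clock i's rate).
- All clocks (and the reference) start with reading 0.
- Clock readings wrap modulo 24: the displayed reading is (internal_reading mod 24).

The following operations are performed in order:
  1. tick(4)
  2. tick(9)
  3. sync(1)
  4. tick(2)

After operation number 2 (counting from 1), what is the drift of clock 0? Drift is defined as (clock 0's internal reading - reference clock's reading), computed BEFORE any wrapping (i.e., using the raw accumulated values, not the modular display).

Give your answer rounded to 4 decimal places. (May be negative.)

After op 1 tick(4): ref=4.0000 raw=[3.2000 3.6000]
After op 2 tick(9): ref=13.0000 raw=[10.4000 11.7000]
Drift of clock 0 after op 2: 10.4000 - 13.0000 = -2.6000

Answer: -2.6000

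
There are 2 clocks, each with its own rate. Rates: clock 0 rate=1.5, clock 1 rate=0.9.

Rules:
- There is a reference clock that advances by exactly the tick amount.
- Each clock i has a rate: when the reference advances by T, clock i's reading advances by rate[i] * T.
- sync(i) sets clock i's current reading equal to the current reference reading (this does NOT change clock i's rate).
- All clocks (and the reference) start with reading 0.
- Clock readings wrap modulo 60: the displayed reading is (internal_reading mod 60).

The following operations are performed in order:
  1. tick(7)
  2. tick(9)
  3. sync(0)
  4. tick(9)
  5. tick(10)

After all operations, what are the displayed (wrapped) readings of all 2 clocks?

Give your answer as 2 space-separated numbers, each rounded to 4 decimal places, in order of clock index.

Answer: 44.5000 31.5000

Derivation:
After op 1 tick(7): ref=7.0000 raw=[10.5000 6.3000]
After op 2 tick(9): ref=16.0000 raw=[24.0000 14.4000]
After op 3 sync(0): ref=16.0000 raw=[16.0000 14.4000]
After op 4 tick(9): ref=25.0000 raw=[29.5000 22.5000]
After op 5 tick(10): ref=35.0000 raw=[44.5000 31.5000]
Wrap final raw readings (mod 60): 44.5000 mod 60 = 44.5000; 31.5000 mod 60 = 31.5000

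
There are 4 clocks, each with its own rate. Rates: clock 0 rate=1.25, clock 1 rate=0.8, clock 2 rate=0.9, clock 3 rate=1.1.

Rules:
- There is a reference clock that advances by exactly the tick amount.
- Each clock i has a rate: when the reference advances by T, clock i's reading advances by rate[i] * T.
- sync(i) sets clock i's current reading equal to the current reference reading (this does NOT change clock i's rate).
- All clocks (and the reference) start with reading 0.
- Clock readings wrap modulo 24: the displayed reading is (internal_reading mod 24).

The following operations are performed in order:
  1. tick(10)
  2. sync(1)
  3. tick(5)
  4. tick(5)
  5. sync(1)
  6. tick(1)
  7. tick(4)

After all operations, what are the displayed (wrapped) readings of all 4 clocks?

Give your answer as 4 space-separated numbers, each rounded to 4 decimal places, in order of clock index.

Answer: 7.2500 0.0000 22.5000 3.5000

Derivation:
After op 1 tick(10): ref=10.0000 raw=[12.5000 8.0000 9.0000 11.0000]
After op 2 sync(1): ref=10.0000 raw=[12.5000 10.0000 9.0000 11.0000]
After op 3 tick(5): ref=15.0000 raw=[18.7500 14.0000 13.5000 16.5000]
After op 4 tick(5): ref=20.0000 raw=[25.0000 18.0000 18.0000 22.0000]
After op 5 sync(1): ref=20.0000 raw=[25.0000 20.0000 18.0000 22.0000]
After op 6 tick(1): ref=21.0000 raw=[26.2500 20.8000 18.9000 23.1000]
After op 7 tick(4): ref=25.0000 raw=[31.2500 24.0000 22.5000 27.5000]
Wrap final raw readings (mod 24): 31.2500 mod 24 = 7.2500; 24.0000 mod 24 = 0.0000; 22.5000 mod 24 = 22.5000; 27.5000 mod 24 = 3.5000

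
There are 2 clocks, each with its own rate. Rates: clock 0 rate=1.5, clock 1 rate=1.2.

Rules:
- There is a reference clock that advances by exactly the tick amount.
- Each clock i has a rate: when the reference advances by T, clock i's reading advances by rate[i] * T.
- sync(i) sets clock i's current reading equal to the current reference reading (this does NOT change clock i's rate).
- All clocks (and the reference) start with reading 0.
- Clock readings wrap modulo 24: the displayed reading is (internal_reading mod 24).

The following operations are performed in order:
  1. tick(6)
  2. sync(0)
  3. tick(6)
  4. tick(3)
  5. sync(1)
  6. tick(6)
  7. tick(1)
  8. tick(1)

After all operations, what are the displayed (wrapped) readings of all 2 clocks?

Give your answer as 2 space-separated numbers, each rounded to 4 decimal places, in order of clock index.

Answer: 7.5000 0.6000

Derivation:
After op 1 tick(6): ref=6.0000 raw=[9.0000 7.2000]
After op 2 sync(0): ref=6.0000 raw=[6.0000 7.2000]
After op 3 tick(6): ref=12.0000 raw=[15.0000 14.4000]
After op 4 tick(3): ref=15.0000 raw=[19.5000 18.0000]
After op 5 sync(1): ref=15.0000 raw=[19.5000 15.0000]
After op 6 tick(6): ref=21.0000 raw=[28.5000 22.2000]
After op 7 tick(1): ref=22.0000 raw=[30.0000 23.4000]
After op 8 tick(1): ref=23.0000 raw=[31.5000 24.6000]
Wrap final raw readings (mod 24): 31.5000 mod 24 = 7.5000; 24.6000 mod 24 = 0.6000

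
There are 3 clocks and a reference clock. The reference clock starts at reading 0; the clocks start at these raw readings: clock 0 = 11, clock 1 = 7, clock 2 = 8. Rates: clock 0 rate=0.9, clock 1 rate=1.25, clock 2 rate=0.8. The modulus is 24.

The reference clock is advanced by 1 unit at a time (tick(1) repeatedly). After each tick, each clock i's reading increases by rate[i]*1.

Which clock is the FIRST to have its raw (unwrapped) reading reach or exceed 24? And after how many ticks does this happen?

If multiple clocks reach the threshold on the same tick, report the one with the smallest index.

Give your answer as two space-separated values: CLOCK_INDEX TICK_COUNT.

clock 0: start=11, rate=0.9, needs 24-11 = 13; ticks = ceil(13/0.9) = ceil(14.4444) = 15; reading at tick 15 = 11 + 0.9*15 = 24.5000
clock 1: start=7, rate=1.25, needs 24-7 = 17; ticks = ceil(17/1.25) = ceil(13.6000) = 14; reading at tick 14 = 7 + 1.25*14 = 24.5000
clock 2: start=8, rate=0.8, needs 24-8 = 16; ticks = ceil(16/0.8) = ceil(20.0000) = 20; reading at tick 20 = 8 + 0.8*20 = 24.0000
Minimum tick count = 14; winners = [1]; smallest index = 1

Answer: 1 14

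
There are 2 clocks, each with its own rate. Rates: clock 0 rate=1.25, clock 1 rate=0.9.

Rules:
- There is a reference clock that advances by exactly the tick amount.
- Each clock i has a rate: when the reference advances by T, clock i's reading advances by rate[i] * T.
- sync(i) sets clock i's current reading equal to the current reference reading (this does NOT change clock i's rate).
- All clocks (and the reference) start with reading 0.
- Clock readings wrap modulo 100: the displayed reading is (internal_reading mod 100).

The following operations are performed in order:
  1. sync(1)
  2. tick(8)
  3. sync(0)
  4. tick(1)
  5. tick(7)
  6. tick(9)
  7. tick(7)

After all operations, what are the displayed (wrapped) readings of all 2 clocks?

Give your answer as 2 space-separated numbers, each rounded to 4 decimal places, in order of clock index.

Answer: 38.0000 28.8000

Derivation:
After op 1 sync(1): ref=0.0000 raw=[0.0000 0.0000]
After op 2 tick(8): ref=8.0000 raw=[10.0000 7.2000]
After op 3 sync(0): ref=8.0000 raw=[8.0000 7.2000]
After op 4 tick(1): ref=9.0000 raw=[9.2500 8.1000]
After op 5 tick(7): ref=16.0000 raw=[18.0000 14.4000]
After op 6 tick(9): ref=25.0000 raw=[29.2500 22.5000]
After op 7 tick(7): ref=32.0000 raw=[38.0000 28.8000]
Wrap final raw readings (mod 100): 38.0000 mod 100 = 38.0000; 28.8000 mod 100 = 28.8000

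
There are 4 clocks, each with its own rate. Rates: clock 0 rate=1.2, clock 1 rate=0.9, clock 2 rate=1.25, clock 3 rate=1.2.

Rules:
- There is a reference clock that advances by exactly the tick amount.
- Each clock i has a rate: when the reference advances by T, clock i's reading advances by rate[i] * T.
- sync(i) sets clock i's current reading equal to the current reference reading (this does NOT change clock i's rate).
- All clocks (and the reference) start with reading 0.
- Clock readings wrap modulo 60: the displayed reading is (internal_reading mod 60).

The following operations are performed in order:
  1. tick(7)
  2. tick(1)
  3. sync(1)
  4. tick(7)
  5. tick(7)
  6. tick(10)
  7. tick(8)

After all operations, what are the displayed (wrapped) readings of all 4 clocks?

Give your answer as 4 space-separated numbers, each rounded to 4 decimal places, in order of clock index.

After op 1 tick(7): ref=7.0000 raw=[8.4000 6.3000 8.7500 8.4000]
After op 2 tick(1): ref=8.0000 raw=[9.6000 7.2000 10.0000 9.6000]
After op 3 sync(1): ref=8.0000 raw=[9.6000 8.0000 10.0000 9.6000]
After op 4 tick(7): ref=15.0000 raw=[18.0000 14.3000 18.7500 18.0000]
After op 5 tick(7): ref=22.0000 raw=[26.4000 20.6000 27.5000 26.4000]
After op 6 tick(10): ref=32.0000 raw=[38.4000 29.6000 40.0000 38.4000]
After op 7 tick(8): ref=40.0000 raw=[48.0000 36.8000 50.0000 48.0000]
Wrap final raw readings (mod 60): 48.0000 mod 60 = 48.0000; 36.8000 mod 60 = 36.8000; 50.0000 mod 60 = 50.0000; 48.0000 mod 60 = 48.0000

Answer: 48.0000 36.8000 50.0000 48.0000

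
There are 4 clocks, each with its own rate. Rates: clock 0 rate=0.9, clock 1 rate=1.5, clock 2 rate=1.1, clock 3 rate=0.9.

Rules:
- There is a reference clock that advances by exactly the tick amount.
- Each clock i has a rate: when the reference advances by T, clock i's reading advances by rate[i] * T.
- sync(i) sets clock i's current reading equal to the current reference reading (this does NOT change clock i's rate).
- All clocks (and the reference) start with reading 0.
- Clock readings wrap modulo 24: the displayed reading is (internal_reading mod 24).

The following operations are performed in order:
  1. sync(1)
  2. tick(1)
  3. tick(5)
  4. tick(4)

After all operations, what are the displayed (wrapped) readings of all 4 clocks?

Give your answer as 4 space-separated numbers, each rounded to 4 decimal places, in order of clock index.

Answer: 9.0000 15.0000 11.0000 9.0000

Derivation:
After op 1 sync(1): ref=0.0000 raw=[0.0000 0.0000 0.0000 0.0000]
After op 2 tick(1): ref=1.0000 raw=[0.9000 1.5000 1.1000 0.9000]
After op 3 tick(5): ref=6.0000 raw=[5.4000 9.0000 6.6000 5.4000]
After op 4 tick(4): ref=10.0000 raw=[9.0000 15.0000 11.0000 9.0000]
Wrap final raw readings (mod 24): 9.0000 mod 24 = 9.0000; 15.0000 mod 24 = 15.0000; 11.0000 mod 24 = 11.0000; 9.0000 mod 24 = 9.0000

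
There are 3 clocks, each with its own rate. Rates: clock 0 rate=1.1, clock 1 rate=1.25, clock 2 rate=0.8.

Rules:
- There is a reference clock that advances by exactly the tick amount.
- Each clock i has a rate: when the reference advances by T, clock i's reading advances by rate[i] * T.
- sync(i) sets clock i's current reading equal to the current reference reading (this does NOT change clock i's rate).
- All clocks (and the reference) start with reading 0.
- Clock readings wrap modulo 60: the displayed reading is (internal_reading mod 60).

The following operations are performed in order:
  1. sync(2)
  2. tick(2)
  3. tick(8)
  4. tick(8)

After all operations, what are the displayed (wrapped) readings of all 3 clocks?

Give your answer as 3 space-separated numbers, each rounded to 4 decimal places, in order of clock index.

Answer: 19.8000 22.5000 14.4000

Derivation:
After op 1 sync(2): ref=0.0000 raw=[0.0000 0.0000 0.0000]
After op 2 tick(2): ref=2.0000 raw=[2.2000 2.5000 1.6000]
After op 3 tick(8): ref=10.0000 raw=[11.0000 12.5000 8.0000]
After op 4 tick(8): ref=18.0000 raw=[19.8000 22.5000 14.4000]
Wrap final raw readings (mod 60): 19.8000 mod 60 = 19.8000; 22.5000 mod 60 = 22.5000; 14.4000 mod 60 = 14.4000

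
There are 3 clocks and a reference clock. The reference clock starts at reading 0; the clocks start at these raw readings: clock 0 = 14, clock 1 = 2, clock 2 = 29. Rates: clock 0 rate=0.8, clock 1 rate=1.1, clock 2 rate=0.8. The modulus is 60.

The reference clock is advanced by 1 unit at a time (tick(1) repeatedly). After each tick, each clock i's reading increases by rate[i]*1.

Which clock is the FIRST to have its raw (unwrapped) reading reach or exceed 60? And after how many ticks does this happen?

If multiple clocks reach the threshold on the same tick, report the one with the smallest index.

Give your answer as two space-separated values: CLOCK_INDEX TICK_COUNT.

Answer: 2 39

Derivation:
clock 0: start=14, rate=0.8, needs 60-14 = 46; ticks = ceil(46/0.8) = ceil(57.5000) = 58; reading at tick 58 = 14 + 0.8*58 = 60.4000
clock 1: start=2, rate=1.1, needs 60-2 = 58; ticks = ceil(58/1.1) = ceil(52.7273) = 53; reading at tick 53 = 2 + 1.1*53 = 60.3000
clock 2: start=29, rate=0.8, needs 60-29 = 31; ticks = ceil(31/0.8) = ceil(38.7500) = 39; reading at tick 39 = 29 + 0.8*39 = 60.2000
Minimum tick count = 39; winners = [2]; smallest index = 2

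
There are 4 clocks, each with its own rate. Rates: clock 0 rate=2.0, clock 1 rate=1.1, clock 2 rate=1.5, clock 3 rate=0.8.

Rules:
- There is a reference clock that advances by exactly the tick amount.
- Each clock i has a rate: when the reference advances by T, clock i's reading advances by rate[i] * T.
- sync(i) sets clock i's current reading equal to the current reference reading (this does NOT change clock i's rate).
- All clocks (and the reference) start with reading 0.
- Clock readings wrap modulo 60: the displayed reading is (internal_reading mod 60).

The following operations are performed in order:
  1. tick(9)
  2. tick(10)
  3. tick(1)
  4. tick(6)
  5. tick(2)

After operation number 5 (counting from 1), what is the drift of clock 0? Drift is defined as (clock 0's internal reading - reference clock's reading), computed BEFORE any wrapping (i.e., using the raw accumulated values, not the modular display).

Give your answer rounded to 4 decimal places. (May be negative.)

Answer: 28.0000

Derivation:
After op 1 tick(9): ref=9.0000 raw=[18.0000 9.9000 13.5000 7.2000]
After op 2 tick(10): ref=19.0000 raw=[38.0000 20.9000 28.5000 15.2000]
After op 3 tick(1): ref=20.0000 raw=[40.0000 22.0000 30.0000 16.0000]
After op 4 tick(6): ref=26.0000 raw=[52.0000 28.6000 39.0000 20.8000]
After op 5 tick(2): ref=28.0000 raw=[56.0000 30.8000 42.0000 22.4000]
Drift of clock 0 after op 5: 56.0000 - 28.0000 = 28.0000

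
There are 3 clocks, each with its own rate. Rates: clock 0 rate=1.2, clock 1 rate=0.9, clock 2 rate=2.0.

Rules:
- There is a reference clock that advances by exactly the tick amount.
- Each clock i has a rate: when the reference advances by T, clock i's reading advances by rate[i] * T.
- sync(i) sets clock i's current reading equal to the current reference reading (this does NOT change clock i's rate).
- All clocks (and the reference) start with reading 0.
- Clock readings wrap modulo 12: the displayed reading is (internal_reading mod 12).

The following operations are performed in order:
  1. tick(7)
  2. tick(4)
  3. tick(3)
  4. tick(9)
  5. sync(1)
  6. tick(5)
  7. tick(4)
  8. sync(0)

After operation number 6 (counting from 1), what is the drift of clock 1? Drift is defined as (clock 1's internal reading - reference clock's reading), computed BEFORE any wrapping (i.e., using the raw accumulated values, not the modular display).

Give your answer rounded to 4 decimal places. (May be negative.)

Answer: -0.5000

Derivation:
After op 1 tick(7): ref=7.0000 raw=[8.4000 6.3000 14.0000]
After op 2 tick(4): ref=11.0000 raw=[13.2000 9.9000 22.0000]
After op 3 tick(3): ref=14.0000 raw=[16.8000 12.6000 28.0000]
After op 4 tick(9): ref=23.0000 raw=[27.6000 20.7000 46.0000]
After op 5 sync(1): ref=23.0000 raw=[27.6000 23.0000 46.0000]
After op 6 tick(5): ref=28.0000 raw=[33.6000 27.5000 56.0000]
Drift of clock 1 after op 6: 27.5000 - 28.0000 = -0.5000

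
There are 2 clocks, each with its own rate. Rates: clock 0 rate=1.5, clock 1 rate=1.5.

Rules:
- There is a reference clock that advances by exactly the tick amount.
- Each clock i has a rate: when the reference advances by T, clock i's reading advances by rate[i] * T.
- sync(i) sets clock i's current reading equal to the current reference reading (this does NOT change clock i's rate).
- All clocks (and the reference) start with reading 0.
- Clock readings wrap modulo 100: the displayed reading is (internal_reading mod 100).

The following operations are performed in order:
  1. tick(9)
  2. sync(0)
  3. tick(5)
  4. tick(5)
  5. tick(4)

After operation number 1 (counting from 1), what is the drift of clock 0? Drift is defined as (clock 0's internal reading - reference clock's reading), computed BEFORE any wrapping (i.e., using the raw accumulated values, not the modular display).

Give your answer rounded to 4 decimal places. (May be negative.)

After op 1 tick(9): ref=9.0000 raw=[13.5000 13.5000]
Drift of clock 0 after op 1: 13.5000 - 9.0000 = 4.5000

Answer: 4.5000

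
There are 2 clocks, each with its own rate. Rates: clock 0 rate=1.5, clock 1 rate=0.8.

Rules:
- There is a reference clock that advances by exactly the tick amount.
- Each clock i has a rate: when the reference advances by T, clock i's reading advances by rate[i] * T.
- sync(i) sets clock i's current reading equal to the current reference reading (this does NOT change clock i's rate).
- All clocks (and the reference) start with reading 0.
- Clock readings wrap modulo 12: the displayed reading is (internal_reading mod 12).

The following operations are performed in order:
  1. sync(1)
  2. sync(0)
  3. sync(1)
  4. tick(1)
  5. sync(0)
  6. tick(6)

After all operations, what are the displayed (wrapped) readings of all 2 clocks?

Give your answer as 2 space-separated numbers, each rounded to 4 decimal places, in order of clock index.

Answer: 10.0000 5.6000

Derivation:
After op 1 sync(1): ref=0.0000 raw=[0.0000 0.0000]
After op 2 sync(0): ref=0.0000 raw=[0.0000 0.0000]
After op 3 sync(1): ref=0.0000 raw=[0.0000 0.0000]
After op 4 tick(1): ref=1.0000 raw=[1.5000 0.8000]
After op 5 sync(0): ref=1.0000 raw=[1.0000 0.8000]
After op 6 tick(6): ref=7.0000 raw=[10.0000 5.6000]
Wrap final raw readings (mod 12): 10.0000 mod 12 = 10.0000; 5.6000 mod 12 = 5.6000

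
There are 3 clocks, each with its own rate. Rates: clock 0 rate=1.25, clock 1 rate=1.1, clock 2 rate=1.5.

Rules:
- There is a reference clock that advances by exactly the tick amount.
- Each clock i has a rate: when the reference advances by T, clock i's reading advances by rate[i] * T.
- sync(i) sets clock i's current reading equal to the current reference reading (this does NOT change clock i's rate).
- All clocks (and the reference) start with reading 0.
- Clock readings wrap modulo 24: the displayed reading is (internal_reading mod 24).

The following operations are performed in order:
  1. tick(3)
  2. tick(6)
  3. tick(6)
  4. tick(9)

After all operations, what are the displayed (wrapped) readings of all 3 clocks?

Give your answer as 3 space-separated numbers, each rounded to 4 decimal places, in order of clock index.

Answer: 6.0000 2.4000 12.0000

Derivation:
After op 1 tick(3): ref=3.0000 raw=[3.7500 3.3000 4.5000]
After op 2 tick(6): ref=9.0000 raw=[11.2500 9.9000 13.5000]
After op 3 tick(6): ref=15.0000 raw=[18.7500 16.5000 22.5000]
After op 4 tick(9): ref=24.0000 raw=[30.0000 26.4000 36.0000]
Wrap final raw readings (mod 24): 30.0000 mod 24 = 6.0000; 26.4000 mod 24 = 2.4000; 36.0000 mod 24 = 12.0000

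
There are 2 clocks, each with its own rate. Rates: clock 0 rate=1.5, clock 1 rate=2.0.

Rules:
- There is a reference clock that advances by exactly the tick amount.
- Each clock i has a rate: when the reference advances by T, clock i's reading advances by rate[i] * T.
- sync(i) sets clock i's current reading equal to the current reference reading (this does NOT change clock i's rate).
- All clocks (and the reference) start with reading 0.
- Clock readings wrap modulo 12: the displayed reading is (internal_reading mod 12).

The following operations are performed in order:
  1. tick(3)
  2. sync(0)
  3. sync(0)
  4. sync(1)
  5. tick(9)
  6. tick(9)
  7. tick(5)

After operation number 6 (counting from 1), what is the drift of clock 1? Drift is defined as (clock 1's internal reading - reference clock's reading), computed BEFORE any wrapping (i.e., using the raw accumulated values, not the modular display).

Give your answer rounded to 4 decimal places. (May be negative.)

Answer: 18.0000

Derivation:
After op 1 tick(3): ref=3.0000 raw=[4.5000 6.0000]
After op 2 sync(0): ref=3.0000 raw=[3.0000 6.0000]
After op 3 sync(0): ref=3.0000 raw=[3.0000 6.0000]
After op 4 sync(1): ref=3.0000 raw=[3.0000 3.0000]
After op 5 tick(9): ref=12.0000 raw=[16.5000 21.0000]
After op 6 tick(9): ref=21.0000 raw=[30.0000 39.0000]
Drift of clock 1 after op 6: 39.0000 - 21.0000 = 18.0000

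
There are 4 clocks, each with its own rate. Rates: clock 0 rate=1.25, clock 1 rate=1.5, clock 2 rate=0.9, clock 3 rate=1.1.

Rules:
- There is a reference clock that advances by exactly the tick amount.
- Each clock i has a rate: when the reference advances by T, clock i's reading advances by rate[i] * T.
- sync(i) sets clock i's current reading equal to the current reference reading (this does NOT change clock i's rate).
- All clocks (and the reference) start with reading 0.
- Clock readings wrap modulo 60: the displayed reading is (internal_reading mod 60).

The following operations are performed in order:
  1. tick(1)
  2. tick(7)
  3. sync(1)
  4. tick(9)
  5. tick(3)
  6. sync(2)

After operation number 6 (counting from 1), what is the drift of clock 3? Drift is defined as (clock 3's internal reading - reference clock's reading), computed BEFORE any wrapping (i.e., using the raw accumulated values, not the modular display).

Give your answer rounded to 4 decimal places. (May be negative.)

Answer: 2.0000

Derivation:
After op 1 tick(1): ref=1.0000 raw=[1.2500 1.5000 0.9000 1.1000]
After op 2 tick(7): ref=8.0000 raw=[10.0000 12.0000 7.2000 8.8000]
After op 3 sync(1): ref=8.0000 raw=[10.0000 8.0000 7.2000 8.8000]
After op 4 tick(9): ref=17.0000 raw=[21.2500 21.5000 15.3000 18.7000]
After op 5 tick(3): ref=20.0000 raw=[25.0000 26.0000 18.0000 22.0000]
After op 6 sync(2): ref=20.0000 raw=[25.0000 26.0000 20.0000 22.0000]
Drift of clock 3 after op 6: 22.0000 - 20.0000 = 2.0000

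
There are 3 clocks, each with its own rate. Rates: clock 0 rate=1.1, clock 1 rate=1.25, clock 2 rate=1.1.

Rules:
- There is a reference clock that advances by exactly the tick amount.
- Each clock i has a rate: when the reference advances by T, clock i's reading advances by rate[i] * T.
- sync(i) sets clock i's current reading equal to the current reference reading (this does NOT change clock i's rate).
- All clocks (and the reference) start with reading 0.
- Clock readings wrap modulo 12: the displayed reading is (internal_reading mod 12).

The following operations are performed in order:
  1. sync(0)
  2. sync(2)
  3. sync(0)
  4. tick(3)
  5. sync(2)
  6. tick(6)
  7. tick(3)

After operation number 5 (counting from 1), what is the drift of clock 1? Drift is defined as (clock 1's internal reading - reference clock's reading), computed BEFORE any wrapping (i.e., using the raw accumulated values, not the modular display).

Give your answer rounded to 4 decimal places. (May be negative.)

After op 1 sync(0): ref=0.0000 raw=[0.0000 0.0000 0.0000]
After op 2 sync(2): ref=0.0000 raw=[0.0000 0.0000 0.0000]
After op 3 sync(0): ref=0.0000 raw=[0.0000 0.0000 0.0000]
After op 4 tick(3): ref=3.0000 raw=[3.3000 3.7500 3.3000]
After op 5 sync(2): ref=3.0000 raw=[3.3000 3.7500 3.0000]
Drift of clock 1 after op 5: 3.7500 - 3.0000 = 0.7500

Answer: 0.7500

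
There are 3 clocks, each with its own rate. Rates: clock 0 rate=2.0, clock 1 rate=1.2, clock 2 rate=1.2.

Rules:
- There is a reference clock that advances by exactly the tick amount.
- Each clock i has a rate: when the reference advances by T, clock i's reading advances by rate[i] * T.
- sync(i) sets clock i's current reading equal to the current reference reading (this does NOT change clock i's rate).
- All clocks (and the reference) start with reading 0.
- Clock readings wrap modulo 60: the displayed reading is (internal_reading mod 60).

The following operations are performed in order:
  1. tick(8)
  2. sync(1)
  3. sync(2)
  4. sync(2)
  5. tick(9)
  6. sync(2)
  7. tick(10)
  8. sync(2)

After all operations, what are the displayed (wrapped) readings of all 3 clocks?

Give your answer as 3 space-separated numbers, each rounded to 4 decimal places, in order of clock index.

Answer: 54.0000 30.8000 27.0000

Derivation:
After op 1 tick(8): ref=8.0000 raw=[16.0000 9.6000 9.6000]
After op 2 sync(1): ref=8.0000 raw=[16.0000 8.0000 9.6000]
After op 3 sync(2): ref=8.0000 raw=[16.0000 8.0000 8.0000]
After op 4 sync(2): ref=8.0000 raw=[16.0000 8.0000 8.0000]
After op 5 tick(9): ref=17.0000 raw=[34.0000 18.8000 18.8000]
After op 6 sync(2): ref=17.0000 raw=[34.0000 18.8000 17.0000]
After op 7 tick(10): ref=27.0000 raw=[54.0000 30.8000 29.0000]
After op 8 sync(2): ref=27.0000 raw=[54.0000 30.8000 27.0000]
Wrap final raw readings (mod 60): 54.0000 mod 60 = 54.0000; 30.8000 mod 60 = 30.8000; 27.0000 mod 60 = 27.0000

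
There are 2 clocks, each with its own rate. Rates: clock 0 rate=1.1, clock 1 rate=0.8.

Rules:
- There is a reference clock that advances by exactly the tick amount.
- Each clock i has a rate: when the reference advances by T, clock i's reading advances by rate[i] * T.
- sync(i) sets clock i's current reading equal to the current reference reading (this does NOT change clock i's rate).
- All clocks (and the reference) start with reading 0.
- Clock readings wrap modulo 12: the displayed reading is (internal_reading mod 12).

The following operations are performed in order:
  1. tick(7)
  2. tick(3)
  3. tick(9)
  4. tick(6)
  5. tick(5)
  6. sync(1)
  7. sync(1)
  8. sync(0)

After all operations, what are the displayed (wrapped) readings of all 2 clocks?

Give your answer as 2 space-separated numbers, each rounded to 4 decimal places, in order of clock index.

Answer: 6.0000 6.0000

Derivation:
After op 1 tick(7): ref=7.0000 raw=[7.7000 5.6000]
After op 2 tick(3): ref=10.0000 raw=[11.0000 8.0000]
After op 3 tick(9): ref=19.0000 raw=[20.9000 15.2000]
After op 4 tick(6): ref=25.0000 raw=[27.5000 20.0000]
After op 5 tick(5): ref=30.0000 raw=[33.0000 24.0000]
After op 6 sync(1): ref=30.0000 raw=[33.0000 30.0000]
After op 7 sync(1): ref=30.0000 raw=[33.0000 30.0000]
After op 8 sync(0): ref=30.0000 raw=[30.0000 30.0000]
Wrap final raw readings (mod 12): 30.0000 mod 12 = 6.0000; 30.0000 mod 12 = 6.0000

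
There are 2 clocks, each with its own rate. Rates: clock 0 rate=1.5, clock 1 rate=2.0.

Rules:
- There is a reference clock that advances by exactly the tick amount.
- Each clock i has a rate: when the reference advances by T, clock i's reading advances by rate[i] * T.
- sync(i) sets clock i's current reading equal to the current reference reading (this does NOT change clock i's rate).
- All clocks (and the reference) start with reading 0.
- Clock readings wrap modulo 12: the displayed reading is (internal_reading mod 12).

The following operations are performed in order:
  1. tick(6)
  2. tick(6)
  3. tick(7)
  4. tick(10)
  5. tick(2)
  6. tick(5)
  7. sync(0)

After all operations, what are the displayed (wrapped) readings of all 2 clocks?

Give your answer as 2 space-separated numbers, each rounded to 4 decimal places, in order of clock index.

Answer: 0.0000 0.0000

Derivation:
After op 1 tick(6): ref=6.0000 raw=[9.0000 12.0000]
After op 2 tick(6): ref=12.0000 raw=[18.0000 24.0000]
After op 3 tick(7): ref=19.0000 raw=[28.5000 38.0000]
After op 4 tick(10): ref=29.0000 raw=[43.5000 58.0000]
After op 5 tick(2): ref=31.0000 raw=[46.5000 62.0000]
After op 6 tick(5): ref=36.0000 raw=[54.0000 72.0000]
After op 7 sync(0): ref=36.0000 raw=[36.0000 72.0000]
Wrap final raw readings (mod 12): 36.0000 mod 12 = 0.0000; 72.0000 mod 12 = 0.0000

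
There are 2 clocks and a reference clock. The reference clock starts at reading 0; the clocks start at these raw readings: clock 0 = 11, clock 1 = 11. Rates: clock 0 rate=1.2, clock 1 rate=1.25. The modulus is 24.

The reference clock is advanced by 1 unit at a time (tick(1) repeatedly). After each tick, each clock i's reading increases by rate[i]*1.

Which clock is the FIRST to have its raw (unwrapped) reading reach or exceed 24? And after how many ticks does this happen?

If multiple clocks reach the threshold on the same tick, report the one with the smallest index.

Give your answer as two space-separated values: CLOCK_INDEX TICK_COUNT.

clock 0: start=11, rate=1.2, needs 24-11 = 13; ticks = ceil(13/1.2) = ceil(10.8333) = 11; reading at tick 11 = 11 + 1.2*11 = 24.2000
clock 1: start=11, rate=1.25, needs 24-11 = 13; ticks = ceil(13/1.25) = ceil(10.4000) = 11; reading at tick 11 = 11 + 1.25*11 = 24.7500
Minimum tick count = 11; winners = [0, 1]; smallest index = 0

Answer: 0 11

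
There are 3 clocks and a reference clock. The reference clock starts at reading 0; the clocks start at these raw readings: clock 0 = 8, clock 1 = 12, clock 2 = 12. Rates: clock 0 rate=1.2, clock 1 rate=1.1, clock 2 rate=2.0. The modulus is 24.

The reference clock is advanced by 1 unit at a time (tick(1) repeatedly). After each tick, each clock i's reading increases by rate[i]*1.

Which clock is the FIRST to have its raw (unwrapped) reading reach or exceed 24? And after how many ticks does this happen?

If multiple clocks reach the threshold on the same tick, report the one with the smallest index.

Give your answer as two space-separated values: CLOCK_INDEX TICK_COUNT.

clock 0: start=8, rate=1.2, needs 24-8 = 16; ticks = ceil(16/1.2) = ceil(13.3333) = 14; reading at tick 14 = 8 + 1.2*14 = 24.8000
clock 1: start=12, rate=1.1, needs 24-12 = 12; ticks = ceil(12/1.1) = ceil(10.9091) = 11; reading at tick 11 = 12 + 1.1*11 = 24.1000
clock 2: start=12, rate=2.0, needs 24-12 = 12; ticks = ceil(12/2.0) = ceil(6.0000) = 6; reading at tick 6 = 12 + 2.0*6 = 24.0000
Minimum tick count = 6; winners = [2]; smallest index = 2

Answer: 2 6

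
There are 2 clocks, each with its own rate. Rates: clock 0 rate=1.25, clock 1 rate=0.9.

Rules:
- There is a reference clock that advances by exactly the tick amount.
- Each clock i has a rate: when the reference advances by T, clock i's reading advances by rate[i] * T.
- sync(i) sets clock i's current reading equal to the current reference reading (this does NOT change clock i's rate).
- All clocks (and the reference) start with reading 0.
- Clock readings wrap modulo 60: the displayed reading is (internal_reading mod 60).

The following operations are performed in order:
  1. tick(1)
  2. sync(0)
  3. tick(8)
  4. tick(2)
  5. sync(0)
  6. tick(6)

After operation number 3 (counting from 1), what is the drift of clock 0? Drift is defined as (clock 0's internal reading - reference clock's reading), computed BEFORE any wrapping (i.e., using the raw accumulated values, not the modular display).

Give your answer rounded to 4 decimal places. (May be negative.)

Answer: 2.0000

Derivation:
After op 1 tick(1): ref=1.0000 raw=[1.2500 0.9000]
After op 2 sync(0): ref=1.0000 raw=[1.0000 0.9000]
After op 3 tick(8): ref=9.0000 raw=[11.0000 8.1000]
Drift of clock 0 after op 3: 11.0000 - 9.0000 = 2.0000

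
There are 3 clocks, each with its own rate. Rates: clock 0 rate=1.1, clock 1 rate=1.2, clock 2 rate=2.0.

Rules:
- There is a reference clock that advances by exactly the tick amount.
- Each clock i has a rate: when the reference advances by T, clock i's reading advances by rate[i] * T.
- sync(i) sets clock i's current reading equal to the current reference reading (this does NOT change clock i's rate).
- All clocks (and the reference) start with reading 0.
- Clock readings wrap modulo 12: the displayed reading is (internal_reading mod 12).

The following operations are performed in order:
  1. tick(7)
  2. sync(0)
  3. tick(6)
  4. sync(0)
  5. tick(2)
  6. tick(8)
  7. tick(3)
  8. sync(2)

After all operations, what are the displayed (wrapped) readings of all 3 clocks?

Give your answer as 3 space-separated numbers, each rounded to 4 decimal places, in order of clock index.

After op 1 tick(7): ref=7.0000 raw=[7.7000 8.4000 14.0000]
After op 2 sync(0): ref=7.0000 raw=[7.0000 8.4000 14.0000]
After op 3 tick(6): ref=13.0000 raw=[13.6000 15.6000 26.0000]
After op 4 sync(0): ref=13.0000 raw=[13.0000 15.6000 26.0000]
After op 5 tick(2): ref=15.0000 raw=[15.2000 18.0000 30.0000]
After op 6 tick(8): ref=23.0000 raw=[24.0000 27.6000 46.0000]
After op 7 tick(3): ref=26.0000 raw=[27.3000 31.2000 52.0000]
After op 8 sync(2): ref=26.0000 raw=[27.3000 31.2000 26.0000]
Wrap final raw readings (mod 12): 27.3000 mod 12 = 3.3000; 31.2000 mod 12 = 7.2000; 26.0000 mod 12 = 2.0000

Answer: 3.3000 7.2000 2.0000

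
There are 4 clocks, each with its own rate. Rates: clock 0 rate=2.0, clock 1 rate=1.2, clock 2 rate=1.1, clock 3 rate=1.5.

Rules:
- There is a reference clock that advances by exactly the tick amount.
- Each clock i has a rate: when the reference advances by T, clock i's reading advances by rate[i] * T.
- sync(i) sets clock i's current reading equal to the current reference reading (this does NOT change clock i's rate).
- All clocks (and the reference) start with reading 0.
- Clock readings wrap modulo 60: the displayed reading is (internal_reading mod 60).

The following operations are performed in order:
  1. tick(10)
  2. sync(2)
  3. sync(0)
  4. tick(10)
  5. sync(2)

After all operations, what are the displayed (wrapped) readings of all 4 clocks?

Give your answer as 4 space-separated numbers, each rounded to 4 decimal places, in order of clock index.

Answer: 30.0000 24.0000 20.0000 30.0000

Derivation:
After op 1 tick(10): ref=10.0000 raw=[20.0000 12.0000 11.0000 15.0000]
After op 2 sync(2): ref=10.0000 raw=[20.0000 12.0000 10.0000 15.0000]
After op 3 sync(0): ref=10.0000 raw=[10.0000 12.0000 10.0000 15.0000]
After op 4 tick(10): ref=20.0000 raw=[30.0000 24.0000 21.0000 30.0000]
After op 5 sync(2): ref=20.0000 raw=[30.0000 24.0000 20.0000 30.0000]
Wrap final raw readings (mod 60): 30.0000 mod 60 = 30.0000; 24.0000 mod 60 = 24.0000; 20.0000 mod 60 = 20.0000; 30.0000 mod 60 = 30.0000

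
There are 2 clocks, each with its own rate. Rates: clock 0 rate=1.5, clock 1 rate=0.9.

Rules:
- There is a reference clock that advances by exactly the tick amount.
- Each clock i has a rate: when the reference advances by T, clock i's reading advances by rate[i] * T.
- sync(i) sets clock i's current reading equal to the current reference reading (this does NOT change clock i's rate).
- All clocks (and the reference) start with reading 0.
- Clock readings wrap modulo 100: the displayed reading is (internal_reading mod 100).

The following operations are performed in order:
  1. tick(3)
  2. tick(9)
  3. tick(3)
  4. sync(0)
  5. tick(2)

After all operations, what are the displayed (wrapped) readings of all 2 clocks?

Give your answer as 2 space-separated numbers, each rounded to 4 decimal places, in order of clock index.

After op 1 tick(3): ref=3.0000 raw=[4.5000 2.7000]
After op 2 tick(9): ref=12.0000 raw=[18.0000 10.8000]
After op 3 tick(3): ref=15.0000 raw=[22.5000 13.5000]
After op 4 sync(0): ref=15.0000 raw=[15.0000 13.5000]
After op 5 tick(2): ref=17.0000 raw=[18.0000 15.3000]
Wrap final raw readings (mod 100): 18.0000 mod 100 = 18.0000; 15.3000 mod 100 = 15.3000

Answer: 18.0000 15.3000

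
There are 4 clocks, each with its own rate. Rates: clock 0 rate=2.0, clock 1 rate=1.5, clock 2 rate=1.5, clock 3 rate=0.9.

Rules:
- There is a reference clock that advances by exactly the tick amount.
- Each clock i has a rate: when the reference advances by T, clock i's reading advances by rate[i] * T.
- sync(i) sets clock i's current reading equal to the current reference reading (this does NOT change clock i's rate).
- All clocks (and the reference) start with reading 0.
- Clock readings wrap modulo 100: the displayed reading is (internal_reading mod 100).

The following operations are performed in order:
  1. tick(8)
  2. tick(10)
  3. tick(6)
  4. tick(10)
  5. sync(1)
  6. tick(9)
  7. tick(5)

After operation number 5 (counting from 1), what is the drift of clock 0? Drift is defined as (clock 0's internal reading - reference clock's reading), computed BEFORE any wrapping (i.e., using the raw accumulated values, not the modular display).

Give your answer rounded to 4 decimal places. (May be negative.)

After op 1 tick(8): ref=8.0000 raw=[16.0000 12.0000 12.0000 7.2000]
After op 2 tick(10): ref=18.0000 raw=[36.0000 27.0000 27.0000 16.2000]
After op 3 tick(6): ref=24.0000 raw=[48.0000 36.0000 36.0000 21.6000]
After op 4 tick(10): ref=34.0000 raw=[68.0000 51.0000 51.0000 30.6000]
After op 5 sync(1): ref=34.0000 raw=[68.0000 34.0000 51.0000 30.6000]
Drift of clock 0 after op 5: 68.0000 - 34.0000 = 34.0000

Answer: 34.0000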